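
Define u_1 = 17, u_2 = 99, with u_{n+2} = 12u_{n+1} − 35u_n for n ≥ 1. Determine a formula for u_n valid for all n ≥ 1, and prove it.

Claim: u_n = 7^n + 2·5^n.

Base cases: u_1 = 17 and 7^1 + 2·5^1 = 17; u_2 = 99 and 7^2 + 2·5^2 = 99.
Assume u_j = 7^j + 2·5^j for all 1 ≤ j ≤ m, where m ≥ 2.
Then u_{m+1} = 12u_m − 35u_{m−1} = 12·(7^m + 2·5^m) − 35·(7^{m−1} + 2·5^{m−1}) = (12·7 − 35)7^{m−1} + 2·(12·5 − 35)5^{m−1} = 49·7^{m−1} + 50·5^{m−1} = 7^{m+1} + 2·5^{m+1}.
This completes the inductive step, so u_n = 7^n + 2·5^n for all n ≥ 1.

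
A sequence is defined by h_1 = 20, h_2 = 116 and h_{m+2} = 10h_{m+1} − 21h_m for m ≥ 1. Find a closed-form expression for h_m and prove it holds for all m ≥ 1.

Claim: h_m = 2·3^m + 2·7^m.

Base cases: h_1 = 20 and 2·3^1 + 2·7^1 = 20; h_2 = 116 and 2·3^2 + 2·7^2 = 116.
Assume h_i = 2·3^i + 2·7^i for all 1 ≤ i ≤ j, where j ≥ 2.
Then h_{j+1} = 10h_j − 21h_{j−1} = 10·(2·3^j + 2·7^j) − 21·(2·3^{j−1} + 2·7^{j−1}) = 2·(10·3 − 21)3^{j−1} + 2·(10·7 − 21)7^{j−1} = 18·3^{j−1} + 98·7^{j−1} = 2·3^{j+1} + 2·7^{j+1}.
So the formula holds for j+1, and by strong induction h_m = 2·3^m + 2·7^m for all m ≥ 1.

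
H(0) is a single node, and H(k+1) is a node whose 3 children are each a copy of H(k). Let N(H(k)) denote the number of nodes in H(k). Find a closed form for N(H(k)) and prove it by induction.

Claim: N(H(k)) = (3^{k+1} − 1)/2.

Base case: N(H(0)) = 1, and (3^{0+1} − 1)/2 = 1.
Assume N(H(j)) = (3^{j+1} − 1)/2.
Then N(H(j+1)) = 1 + 3N(H(j)) = 1 + 3·(3^{j+1} − 1)/2 = 1 + (3^{j+2} − 3)/2 = (2 + 3^{j+2} − 3)/2 = (3^{j+2} − 1)/2.
Hence N(H(k)) = (3^{k+1} − 1)/2 for every k ≥ 0, by induction.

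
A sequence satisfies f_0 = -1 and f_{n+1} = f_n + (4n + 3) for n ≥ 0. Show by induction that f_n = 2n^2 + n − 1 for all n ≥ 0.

Base case: f_0 = -1, and 2·0^2 + 0 − 1 = -1.
Assume f_m = 2m^2 + m − 1.
Then f_{m+1} = f_m + (4m + 3) = (2m^2 + m − 1) + (4m + 3) = 2m^2 + 5m + 2,
and 2·(m+1)^2 + (m+1) − 1 = 2m^2 + 5m + 2.
By induction, f_n = 2n^2 + n − 1 for all n ≥ 0.

f_n = 2n^2 + n − 1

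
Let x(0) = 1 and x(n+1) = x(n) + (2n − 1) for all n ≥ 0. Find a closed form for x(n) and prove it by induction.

Claim: x(n) = n^2 − 2n + 1.

Base case: x(0) = 1, and 0^2 − 2·0 + 1 = 1.
Assume x(r) = r^2 − 2r + 1.
Then x(r+1) = x(r) + (2r − 1) = (r^2 − 2r + 1) + (2r − 1) = r^2,
and (r+1)^2 − 2·(r+1) + 1 = r^2.
Hence x(n) = n^2 − 2n + 1 for every n ≥ 0, by induction.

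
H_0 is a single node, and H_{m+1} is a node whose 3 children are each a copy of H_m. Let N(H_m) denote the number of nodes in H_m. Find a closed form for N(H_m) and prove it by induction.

Claim: N(H_m) = (3^{m+1} − 1)/2.

Base case: N(H_0) = 1, and (3^{0+1} − 1)/2 = 1.
Assume N(H_j) = (3^{j+1} − 1)/2.
Then N(H_{j+1}) = 1 + 3N(H_j) = 1 + 3·(3^{j+1} − 1)/2 = 1 + (3^{j+2} − 3)/2 = (2 + 3^{j+2} − 3)/2 = (3^{j+2} − 1)/2.
So the formula holds for j+1, and by induction N(H_m) = (3^{m+1} − 1)/2 for all m ≥ 0.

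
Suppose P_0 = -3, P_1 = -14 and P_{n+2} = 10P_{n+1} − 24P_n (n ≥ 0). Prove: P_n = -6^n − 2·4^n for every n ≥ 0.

Base cases: P_0 = -3 and -6^0 − 2·4^0 = -3; P_1 = -14 and -6^1 − 2·4^1 = -14.
Assume P_j = -6^j − 2·4^j for all 0 ≤ j ≤ k, where k ≥ 1.
Then P_{k+1} = 10P_k − 24P_{k−1} = 10·(-6^k − 2·4^k) − 24·(-6^{k−1} − 2·4^{k−1}) = -(10·6 − 24)6^{k−1} − 2·(10·4 − 24)4^{k−1} = -36·6^{k−1} − 32·4^{k−1} = -6^{k+1} − 2·4^{k+1}.
This completes the inductive step, so P_n = -6^n − 2·4^n for all n ≥ 0.

P_n = -6^n − 2·4^n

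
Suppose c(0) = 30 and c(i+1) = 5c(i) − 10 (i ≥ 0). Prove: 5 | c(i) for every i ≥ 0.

Base case: c(0) = 30 = 5·6, so 5 | c(0).
Assume 5 | c(r), so c(r) = 5t for some integer t.
Then c(r+1) = 5c(r) − 10 = 5·(5t) − 10 = 5(5t − 2), so 5 | c(r+1).
This completes the inductive step, so 5 | c(i) for all i ≥ 0.

5 | c(i)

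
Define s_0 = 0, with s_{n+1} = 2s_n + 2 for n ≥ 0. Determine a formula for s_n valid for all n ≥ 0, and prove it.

Claim: s_n = 2^{n+1} − 2.

Base case: s_0 = 0, and 2^{0+1} − 2 = 2 − 2 = 0.
Assume s_m = 2^{m+1} − 2 for some m ≥ 0.
Then s_{m+1} = 2s_m + 2 = 2·(2^{m+1} − 2) + 2 = 2^{m+2} − 4 + 2 = 2^{m+2} − 2.
By induction, s_n = 2^{n+1} − 2 for all n ≥ 0.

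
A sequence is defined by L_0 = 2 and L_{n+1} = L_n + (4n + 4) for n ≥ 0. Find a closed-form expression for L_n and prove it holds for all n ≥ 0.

Claim: L_n = 2n^2 + 2n + 2.

Base case: L_0 = 2, and 2·0^2 + 2·0 + 2 = 2.
Assume L_k = 2k^2 + 2k + 2.
Then L_{k+1} = L_k + (4k + 4) = (2k^2 + 2k + 2) + (4k + 4) = 2k^2 + 6k + 6,
and 2·(k+1)^2 + 2·(k+1) + 2 = 2k^2 + 6k + 6.
This completes the inductive step, so L_n = 2n^2 + 2n + 2 for all n ≥ 0.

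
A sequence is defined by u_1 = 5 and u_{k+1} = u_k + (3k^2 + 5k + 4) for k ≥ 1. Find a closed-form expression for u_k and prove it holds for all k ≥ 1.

Claim: u_k = k^3 + k^2 + 2k + 1.

Base case: u_1 = 5, and 1^3 + 1^2 + 2·1 + 1 = 5.
Assume u_j = j^3 + j^2 + 2j + 1.
Then u_{j+1} = u_j + (3j^2 + 5j + 4) = (j^3 + j^2 + 2j + 1) + (3j^2 + 5j + 4) = j^3 + 4j^2 + 7j + 5,
and (j+1)^3 + (j+1)^2 + 2·(j+1) + 1 = j^3 + 4j^2 + 7j + 5.
Hence u_k = k^3 + k^2 + 2k + 1 for every k ≥ 1, by induction.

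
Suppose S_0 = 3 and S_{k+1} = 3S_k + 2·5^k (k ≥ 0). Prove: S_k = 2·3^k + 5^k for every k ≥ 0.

Base case: S_0 = 3, and 2·3^0 + 5^0 = 2 + 1 = 3.
Assume S_j = 2·3^j + 5^j for some j ≥ 0.
Then S_{j+1} = 3S_j + 2·5^j = 3·(2·3^j + 5^j) + 2·5^j = 2·3^{j+1} + 3·5^j + 2·5^j = 2·3^{j+1} + 5·5^j = 2·3^{j+1} + 5^{j+1}.
By induction, S_k = 2·3^k + 5^k for all k ≥ 0.

S_k = 2·3^k + 5^k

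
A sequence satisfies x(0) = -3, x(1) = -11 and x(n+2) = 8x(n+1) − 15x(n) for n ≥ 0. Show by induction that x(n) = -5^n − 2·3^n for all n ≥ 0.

Base cases: x(0) = -3 and -5^0 − 2·3^0 = -3; x(1) = -11 and -5^1 − 2·3^1 = -11.
Assume x(j) = -5^j − 2·3^j for all 0 ≤ j ≤ k, where k ≥ 1.
Then x(k+1) = 8x(k) − 15x(k−1) = 8·(-5^k − 2·3^k) − 15·(-5^{k−1} − 2·3^{k−1}) = -(8·5 − 15)5^{k−1} − 2·(8·3 − 15)3^{k−1} = -25·5^{k−1} − 18·3^{k−1} = -5^{k+1} − 2·3^{k+1}.
So the formula holds for k+1, and by strong induction x(n) = -5^n − 2·3^n for all n ≥ 0.

x(n) = -5^n − 2·3^n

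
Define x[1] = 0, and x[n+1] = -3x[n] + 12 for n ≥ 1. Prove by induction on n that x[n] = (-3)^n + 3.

Base case: x[1] = 0, and (-3)^1 + 3 = -3 + 3 = 0.
Assume x[j] = (-3)^j + 3 for some j ≥ 1.
Then x[j+1] = -3x[j] + 12 = -3·((-3)^j + 3) + 12 = -3·(-3)^j − 9 + 12 = (-3)^{j+1} + 3.
This completes the inductive step, so x[n] = (-3)^n + 3 for all n ≥ 1.

x[n] = (-3)^n + 3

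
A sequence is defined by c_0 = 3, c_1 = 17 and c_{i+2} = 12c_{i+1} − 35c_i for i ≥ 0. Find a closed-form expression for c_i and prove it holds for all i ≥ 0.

Claim: c_i = 2·5^i + 7^i.

Base cases: c_0 = 3 and 2·5^0 + 7^0 = 3; c_1 = 17 and 2·5^1 + 7^1 = 17.
Assume c_j = 2·5^j + 7^j for all 0 ≤ j ≤ r, where r ≥ 1.
Then c_{r+1} = 12c_r − 35c_{r−1} = 12·(2·5^r + 7^r) − 35·(2·5^{r−1} + 7^{r−1}) = 2·(12·5 − 35)5^{r−1} + (12·7 − 35)7^{r−1} = 50·5^{r−1} + 49·7^{r−1} = 2·5^{r+1} + 7^{r+1}.
Hence c_i = 2·5^i + 7^i for every i ≥ 0, by strong induction.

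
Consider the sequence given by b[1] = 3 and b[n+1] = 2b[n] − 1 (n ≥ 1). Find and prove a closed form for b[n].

Claim: b[n] = 2^n + 1.

Base case: b[1] = 3, and 2^1 + 1 = 2 + 1 = 3.
Assume b[m] = 2^m + 1 for some m ≥ 1.
Then b[m+1] = 2b[m] − 1 = 2·(2^m + 1) − 1 = 2^{m+1} + 2 − 1 = 2^{m+1} + 1.
This completes the inductive step, so b[n] = 2^n + 1 for all n ≥ 1.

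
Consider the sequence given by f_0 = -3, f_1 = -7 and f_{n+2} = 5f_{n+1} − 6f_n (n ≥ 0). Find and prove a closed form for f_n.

Claim: f_n = -3^n − 2·2^n.

Base cases: f_0 = -3 and -3^0 − 2·2^0 = -3; f_1 = -7 and -3^1 − 2·2^1 = -7.
Assume f_j = -3^j − 2·2^j for all 0 ≤ j ≤ r, where r ≥ 1.
Then f_{r+1} = 5f_r − 6f_{r−1} = 5·(-3^r − 2·2^r) − 6·(-3^{r−1} − 2·2^{r−1}) = -(5·3 − 6)3^{r−1} − 2·(5·2 − 6)2^{r−1} = -9·3^{r−1} − 8·2^{r−1} = -3^{r+1} − 2·2^{r+1}.
By strong induction, f_n = -3^n − 2·2^n for all n ≥ 0.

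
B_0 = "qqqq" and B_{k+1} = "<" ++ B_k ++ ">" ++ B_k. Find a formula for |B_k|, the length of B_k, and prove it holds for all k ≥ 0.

Claim: |B_k| = 6·2^k − 2.

Base case: |B_0| = 4, and 6·2^0 − 2 = 4.
Assume |B_j| = 6·2^j − 2.
Then |B_{j+1}| = 1 + |B_j| + 1 + |B_j| = 2|B_j| + 2 = 2(6·2^j − 2) + 2 = 6·2^{j+1} − 4 + 2 = 6·2^{j+1} − 2.
This completes the inductive step, so |B_k| = 6·2^k − 2 for all k ≥ 0.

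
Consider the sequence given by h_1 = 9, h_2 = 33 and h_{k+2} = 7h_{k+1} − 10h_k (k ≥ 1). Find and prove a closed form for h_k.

Claim: h_k = 2·2^k + 5^k.

Base cases: h_1 = 9 and 2·2^1 + 5^1 = 9; h_2 = 33 and 2·2^2 + 5^2 = 33.
Assume h_j = 2·2^j + 5^j for all 1 ≤ j ≤ r, where r ≥ 2.
Then h_{r+1} = 7h_r − 10h_{r−1} = 7·(2·2^r + 5^r) − 10·(2·2^{r−1} + 5^{r−1}) = 2·(7·2 − 10)2^{r−1} + (7·5 − 10)5^{r−1} = 8·2^{r−1} + 25·5^{r−1} = 2·2^{r+1} + 5^{r+1}.
So the formula holds for r+1, and by strong induction h_k = 2·2^k + 5^k for all k ≥ 1.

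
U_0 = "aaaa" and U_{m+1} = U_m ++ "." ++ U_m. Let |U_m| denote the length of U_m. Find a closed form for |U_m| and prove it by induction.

Claim: |U_m| = 5·2^m − 1.

Base case: |U_0| = 4, and 5·2^0 − 1 = 4.
Assume |U_r| = 5·2^r − 1.
Then |U_{r+1}| = |U_r| + 1 + |U_r| = 2|U_r| + 1 = 2(5·2^r − 1) + 1 = 5·2^{r+1} − 2 + 1 = 5·2^{r+1} − 1.
By induction, |U_m| = 5·2^m − 1 for all m ≥ 0.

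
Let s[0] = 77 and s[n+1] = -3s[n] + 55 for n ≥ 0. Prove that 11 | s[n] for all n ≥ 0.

Base case: s[0] = 77 = 11·7, so 11 | s[0].
Assume 11 | s[j], so s[j] = 11t for some integer t.
Then s[j+1] = -3s[j] + 55 = -3·(11t) + 55 = 11(-3t + 5), so 11 | s[j+1].
Hence 11 | s[n] for every n ≥ 0, by induction.

11 | s[n]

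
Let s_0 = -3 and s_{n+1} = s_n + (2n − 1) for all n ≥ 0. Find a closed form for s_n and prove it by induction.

Claim: s_n = n^2 − 2n − 3.

Base case: s_0 = -3, and 0^2 − 2·0 − 3 = -3.
Assume s_k = k^2 − 2k − 3.
Then s_{k+1} = s_k + (2k − 1) = (k^2 − 2k − 3) + (2k − 1) = k^2 − 4,
and (k+1)^2 − 2·(k+1) − 3 = k^2 − 4.
This completes the inductive step, so s_n = n^2 − 2n − 3 for all n ≥ 0.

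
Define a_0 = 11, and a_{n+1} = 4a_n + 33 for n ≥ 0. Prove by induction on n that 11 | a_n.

Base case: a_0 = 11 = 11·1, so 11 | a_0.
Assume 11 | a_m, so a_m = 11t for some integer t.
Then a_{m+1} = 4a_m + 33 = 4·(11t) + 33 = 11(4t + 3), so 11 | a_{m+1}.
By induction, 11 | a_n for all n ≥ 0.

11 | a_n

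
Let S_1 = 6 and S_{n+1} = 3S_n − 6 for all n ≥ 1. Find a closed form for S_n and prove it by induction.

Claim: S_n = 3^n + 3.

Base case: S_1 = 6, and 3^1 + 3 = 3 + 3 = 6.
Assume S_m = 3^m + 3 for some m ≥ 1.
Then S_{m+1} = 3S_m − 6 = 3·(3^m + 3) − 6 = 3^{m+1} + 9 − 6 = 3^{m+1} + 3.
So the formula holds for m+1, and by induction S_n = 3^n + 3 for all n ≥ 1.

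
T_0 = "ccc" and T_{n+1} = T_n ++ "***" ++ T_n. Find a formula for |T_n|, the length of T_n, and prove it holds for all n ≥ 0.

Claim: |T_n| = 6·2^n − 3.

Base case: |T_0| = 3, and 6·2^0 − 3 = 3.
Assume |T_j| = 6·2^j − 3.
Then |T_{j+1}| = |T_j| + 3 + |T_j| = 2|T_j| + 3 = 2(6·2^j − 3) + 3 = 6·2^{j+1} − 6 + 3 = 6·2^{j+1} − 3.
So the formula holds for j+1, and by induction |T_n| = 6·2^n − 3 for all n ≥ 0.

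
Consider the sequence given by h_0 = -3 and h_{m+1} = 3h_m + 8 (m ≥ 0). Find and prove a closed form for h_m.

Claim: h_m = 3^m − 4.

Base case: h_0 = -3, and 3^0 − 4 = 1 − 4 = -3.
Assume h_j = 3^j − 4 for some j ≥ 0.
Then h_{j+1} = 3h_j + 8 = 3·(3^j − 4) + 8 = 3^{j+1} − 12 + 8 = 3^{j+1} − 4.
By induction, h_m = 3^m − 4 for all m ≥ 0.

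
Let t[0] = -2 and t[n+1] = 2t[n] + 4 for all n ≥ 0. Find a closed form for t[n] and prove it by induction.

Claim: t[n] = 2^{n+1} − 4.

Base case: t[0] = -2, and 2^{0+1} − 4 = 2 − 4 = -2.
Assume t[r] = 2^{r+1} − 4 for some r ≥ 0.
Then t[r+1] = 2t[r] + 4 = 2·(2^{r+1} − 4) + 4 = 2^{r+2} − 8 + 4 = 2^{r+2} − 4.
By induction, t[n] = 2^{n+1} − 4 for all n ≥ 0.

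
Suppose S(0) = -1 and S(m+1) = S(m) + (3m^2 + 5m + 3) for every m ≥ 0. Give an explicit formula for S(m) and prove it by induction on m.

Claim: S(m) = m^3 + m^2 + m − 1.

Base case: S(0) = -1, and 0^3 + 0^2 + 0 − 1 = -1.
Assume S(k) = k^3 + k^2 + k − 1.
Then S(k+1) = S(k) + (3k^2 + 5k + 3) = (k^3 + k^2 + k − 1) + (3k^2 + 5k + 3) = k^3 + 4k^2 + 6k + 2,
and (k+1)^3 + (k+1)^2 + (k+1) − 1 = k^3 + 4k^2 + 6k + 2.
By induction, S(m) = m^3 + m^2 + m − 1 for all m ≥ 0.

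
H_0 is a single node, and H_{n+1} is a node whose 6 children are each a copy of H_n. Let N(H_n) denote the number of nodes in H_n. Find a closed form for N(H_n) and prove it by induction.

Claim: N(H_n) = (6^{n+1} − 1)/5.

Base case: N(H_0) = 1, and (6^{0+1} − 1)/5 = 1.
Assume N(H_j) = (6^{j+1} − 1)/5.
Then N(H_{j+1}) = 1 + 6N(H_j) = 1 + 6·(6^{j+1} − 1)/5 = 1 + (6^{j+2} − 6)/5 = (5 + 6^{j+2} − 6)/5 = (6^{j+2} − 1)/5.
Hence N(H_n) = (6^{n+1} − 1)/5 for every n ≥ 0, by induction.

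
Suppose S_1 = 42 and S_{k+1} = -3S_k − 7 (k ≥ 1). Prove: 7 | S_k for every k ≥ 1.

Base case: S_1 = 42 = 7·6, so 7 | S_1.
Assume 7 | S_m, so S_m = 7t for some integer t.
Then S_{m+1} = -3S_m − 7 = -3·(7t) − 7 = 7(-3t − 1), so 7 | S_{m+1}.
So the property holds for m+1, and by induction 7 | S_k for all k ≥ 1.

7 | S_k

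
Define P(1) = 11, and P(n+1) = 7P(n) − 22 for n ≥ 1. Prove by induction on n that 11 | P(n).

Base case: P(1) = 11 = 11·1, so 11 | P(1).
Assume 11 | P(r), so P(r) = 11t for some integer t.
Then P(r+1) = 7P(r) − 22 = 7·(11t) − 22 = 11(7t − 2), so 11 | P(r+1).
By induction, 11 | P(n) for all n ≥ 1.

11 | P(n)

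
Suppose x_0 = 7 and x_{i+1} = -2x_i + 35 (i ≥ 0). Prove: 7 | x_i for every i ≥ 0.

Base case: x_0 = 7 = 7·1, so 7 | x_0.
Assume 7 | x_j, so x_j = 7t for some integer t.
Then x_{j+1} = -2x_j + 35 = -2·(7t) + 35 = 7(-2t + 5), so 7 | x_{j+1}.
Hence 7 | x_i for every i ≥ 0, by induction.

7 | x_i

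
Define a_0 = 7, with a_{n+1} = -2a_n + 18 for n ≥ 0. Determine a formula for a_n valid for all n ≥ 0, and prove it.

Claim: a_n = (-2)^n + 6.

Base case: a_0 = 7, and (-2)^0 + 6 = 1 + 6 = 7.
Assume a_m = (-2)^m + 6 for some m ≥ 0.
Then a_{m+1} = -2a_m + 18 = -2·((-2)^m + 6) + 18 = -2·(-2)^m − 12 + 18 = (-2)^{m+1} + 6.
This completes the inductive step, so a_n = (-2)^n + 6 for all n ≥ 0.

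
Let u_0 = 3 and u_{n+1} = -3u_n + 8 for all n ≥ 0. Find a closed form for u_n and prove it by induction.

Claim: u_n = (-3)^n + 2.

Base case: u_0 = 3, and (-3)^0 + 2 = 1 + 2 = 3.
Assume u_k = (-3)^k + 2 for some k ≥ 0.
Then u_{k+1} = -3u_k + 8 = -3·((-3)^k + 2) + 8 = -3·(-3)^k − 6 + 8 = (-3)^{k+1} + 2.
By induction, u_n = (-3)^n + 2 for all n ≥ 0.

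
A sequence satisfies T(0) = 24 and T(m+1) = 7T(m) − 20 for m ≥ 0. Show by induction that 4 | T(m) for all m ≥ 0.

Base case: T(0) = 24 = 4·6, so 4 | T(0).
Assume 4 | T(k), so T(k) = 4t for some integer t.
Then T(k+1) = 7T(k) − 20 = 7·(4t) − 20 = 4(7t − 5), so 4 | T(k+1).
Hence 4 | T(m) for every m ≥ 0, by induction.

4 | T(m)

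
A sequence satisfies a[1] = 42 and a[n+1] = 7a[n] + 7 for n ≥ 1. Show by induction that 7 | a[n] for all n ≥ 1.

Base case: a[1] = 42 = 7·6, so 7 | a[1].
Assume 7 | a[j], so a[j] = 7t for some integer t.
Then a[j+1] = 7a[j] + 7 = 7·(7t) + 7 = 7(7t + 1), so 7 | a[j+1].
By induction, 7 | a[n] for all n ≥ 1.

7 | a[n]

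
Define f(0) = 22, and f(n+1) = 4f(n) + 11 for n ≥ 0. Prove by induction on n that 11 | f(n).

Base case: f(0) = 22 = 11·2, so 11 | f(0).
Assume 11 | f(k), so f(k) = 11t for some integer t.
Then f(k+1) = 4f(k) + 11 = 4·(11t) + 11 = 11(4t + 1), so 11 | f(k+1).
So the property holds for k+1, and by induction 11 | f(n) for all n ≥ 0.

11 | f(n)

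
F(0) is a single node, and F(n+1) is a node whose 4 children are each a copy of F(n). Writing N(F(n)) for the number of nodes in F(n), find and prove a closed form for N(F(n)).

Claim: N(F(n)) = (4^{n+1} − 1)/3.

Base case: N(F(0)) = 1, and (4^{0+1} − 1)/3 = 1.
Assume N(F(j)) = (4^{j+1} − 1)/3.
Then N(F(j+1)) = 1 + 4N(F(j)) = 1 + 4·(4^{j+1} − 1)/3 = 1 + (4^{j+2} − 4)/3 = (3 + 4^{j+2} − 4)/3 = (4^{j+2} − 1)/3.
This completes the inductive step, so N(F(n)) = (4^{n+1} − 1)/3 for all n ≥ 0.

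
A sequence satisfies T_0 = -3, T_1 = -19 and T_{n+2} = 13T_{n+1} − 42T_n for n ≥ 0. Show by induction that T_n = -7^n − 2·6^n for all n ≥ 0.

Base cases: T_0 = -3 and -7^0 − 2·6^0 = -3; T_1 = -19 and -7^1 − 2·6^1 = -19.
Assume T_i = -7^i − 2·6^i for all 0 ≤ i ≤ j, where j ≥ 1.
Then T_{j+1} = 13T_j − 42T_{j−1} = 13·(-7^j − 2·6^j) − 42·(-7^{j−1} − 2·6^{j−1}) = -(13·7 − 42)7^{j−1} − 2·(13·6 − 42)6^{j−1} = -49·7^{j−1} − 72·6^{j−1} = -7^{j+1} − 2·6^{j+1}.
Hence T_n = -7^n − 2·6^n for every n ≥ 0, by strong induction.

T_n = -7^n − 2·6^n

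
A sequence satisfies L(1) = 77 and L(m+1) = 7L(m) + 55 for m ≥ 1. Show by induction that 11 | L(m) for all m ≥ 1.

Base case: L(1) = 77 = 11·7, so 11 | L(1).
Assume 11 | L(r), so L(r) = 11t for some integer t.
Then L(r+1) = 7L(r) + 55 = 7·(11t) + 55 = 11(7t + 5), so 11 | L(r+1).
By induction, 11 | L(m) for all m ≥ 1.

11 | L(m)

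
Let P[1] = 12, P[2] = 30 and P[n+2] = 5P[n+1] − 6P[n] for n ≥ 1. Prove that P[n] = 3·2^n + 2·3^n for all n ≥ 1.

Base cases: P[1] = 12 and 3·2^1 + 2·3^1 = 12; P[2] = 30 and 3·2^2 + 2·3^2 = 30.
Assume P[i] = 3·2^i + 2·3^i for all 1 ≤ i ≤ j, where j ≥ 2.
Then P[j+1] = 5P[j] − 6P[j−1] = 5·(3·2^j + 2·3^j) − 6·(3·2^{j−1} + 2·3^{j−1}) = 3·(5·2 − 6)2^{j−1} + 2·(5·3 − 6)3^{j−1} = 12·2^{j−1} + 18·3^{j−1} = 3·2^{j+1} + 2·3^{j+1}.
Hence P[n] = 3·2^n + 2·3^n for every n ≥ 1, by strong induction.

P[n] = 3·2^n + 2·3^n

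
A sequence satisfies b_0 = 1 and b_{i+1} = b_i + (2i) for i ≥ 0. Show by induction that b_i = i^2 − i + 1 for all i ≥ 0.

Base case: b_0 = 1, and 0^2 − 0 + 1 = 1.
Assume b_j = j^2 − j + 1.
Then b_{j+1} = b_j + (2j) = (j^2 − j + 1) + (2j) = j^2 + j + 1,
and (j+1)^2 − (j+1) + 1 = j^2 + j + 1.
This completes the inductive step, so b_i = i^2 − i + 1 for all i ≥ 0.

b_i = i^2 − i + 1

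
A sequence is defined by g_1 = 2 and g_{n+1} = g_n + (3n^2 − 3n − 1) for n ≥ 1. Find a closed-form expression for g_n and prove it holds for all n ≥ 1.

Claim: g_n = n^3 − 3n^2 + n + 3.

Base case: g_1 = 2, and 1^3 − 3·1^2 + 1 + 3 = 2.
Assume g_r = r^3 − 3r^2 + r + 3.
Then g_{r+1} = g_r + (3r^2 − 3r − 1) = (r^3 − 3r^2 + r + 3) + (3r^2 − 3r − 1) = r^3 − 2r + 2,
and (r+1)^3 − 3·(r+1)^2 + (r+1) + 3 = r^3 − 2r + 2.
This completes the inductive step, so g_n = n^3 − 3n^2 + n + 3 for all n ≥ 1.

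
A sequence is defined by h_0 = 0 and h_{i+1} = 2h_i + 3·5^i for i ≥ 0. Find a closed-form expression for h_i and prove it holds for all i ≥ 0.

Claim: h_i = -2^i + 5^i.

Base case: h_0 = 0, and -2^0 + 5^0 = -1 + 1 = 0.
Assume h_m = -2^m + 5^m for some m ≥ 0.
Then h_{m+1} = 2h_m + 3·5^m = 2·(-2^m + 5^m) + 3·5^m = -2^{m+1} + 2·5^m + 3·5^m = -2^{m+1} + 5·5^m = -2^{m+1} + 5^{m+1}.
So the formula holds for m+1, and by induction h_i = -2^i + 5^i for all i ≥ 0.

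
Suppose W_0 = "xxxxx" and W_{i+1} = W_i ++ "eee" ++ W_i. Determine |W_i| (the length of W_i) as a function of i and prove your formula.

Claim: |W_i| = 2^{i+3} − 3.

Base case: |W_0| = 5, and 2^{0+3} − 3 = 5.
Assume |W_k| = 2^{k+3} − 3.
Then |W_{k+1}| = |W_k| + 3 + |W_k| = 2|W_k| + 3 = 2(2^{k+3} − 3) + 3 = 2^{k+1+3} − 6 + 3 = 2^{k+1+3} − 3.
By induction, |W_i| = 2^{i+3} − 3 for all i ≥ 0.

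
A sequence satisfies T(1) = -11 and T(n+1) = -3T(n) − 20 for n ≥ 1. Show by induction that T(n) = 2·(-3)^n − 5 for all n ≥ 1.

Base case: T(1) = -11, and 2·(-3)^1 − 5 = -6 − 5 = -11.
Assume T(j) = 2·(-3)^j − 5 for some j ≥ 1.
Then T(j+1) = -3T(j) − 20 = -3·(2·(-3)^j − 5) − 20 = -6·(-3)^j + 15 − 20 = 2·(-3)^{j+1} − 5.
This completes the inductive step, so T(n) = 2·(-3)^n − 5 for all n ≥ 1.

T(n) = 2·(-3)^n − 5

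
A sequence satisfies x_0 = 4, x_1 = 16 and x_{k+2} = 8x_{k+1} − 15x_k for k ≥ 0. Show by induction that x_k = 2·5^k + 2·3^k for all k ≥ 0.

Base cases: x_0 = 4 and 2·5^0 + 2·3^0 = 4; x_1 = 16 and 2·5^1 + 2·3^1 = 16.
Assume x_j = 2·5^j + 2·3^j for all 0 ≤ j ≤ r, where r ≥ 1.
Then x_{r+1} = 8x_r − 15x_{r−1} = 8·(2·5^r + 2·3^r) − 15·(2·5^{r−1} + 2·3^{r−1}) = 2·(8·5 − 15)5^{r−1} + 2·(8·3 − 15)3^{r−1} = 50·5^{r−1} + 18·3^{r−1} = 2·5^{r+1} + 2·3^{r+1}.
This completes the inductive step, so x_k = 2·5^k + 2·3^k for all k ≥ 0.

x_k = 2·5^k + 2·3^k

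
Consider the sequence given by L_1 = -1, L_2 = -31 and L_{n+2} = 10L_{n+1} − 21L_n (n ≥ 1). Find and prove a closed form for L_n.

Claim: L_n = -7^n + 2·3^n.

Base cases: L_1 = -1 and -7^1 + 2·3^1 = -1; L_2 = -31 and -7^2 + 2·3^2 = -31.
Assume L_j = -7^j + 2·3^j for all 1 ≤ j ≤ r, where r ≥ 2.
Then L_{r+1} = 10L_r − 21L_{r−1} = 10·(-7^r + 2·3^r) − 21·(-7^{r−1} + 2·3^{r−1}) = -(10·7 − 21)7^{r−1} + 2·(10·3 − 21)3^{r−1} = -49·7^{r−1} + 18·3^{r−1} = -7^{r+1} + 2·3^{r+1}.
Hence L_n = -7^n + 2·3^n for every n ≥ 1, by strong induction.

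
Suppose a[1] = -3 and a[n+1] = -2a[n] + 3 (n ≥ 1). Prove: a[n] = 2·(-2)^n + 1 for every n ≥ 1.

Base case: a[1] = -3, and 2·(-2)^1 + 1 = -4 + 1 = -3.
Assume a[r] = 2·(-2)^r + 1 for some r ≥ 1.
Then a[r+1] = -2a[r] + 3 = -2·(2·(-2)^r + 1) + 3 = -4·(-2)^r − 2 + 3 = 2·(-2)^{r+1} + 1.
So the formula holds for r+1, and by induction a[n] = 2·(-2)^n + 1 for all n ≥ 1.

a[n] = 2·(-2)^n + 1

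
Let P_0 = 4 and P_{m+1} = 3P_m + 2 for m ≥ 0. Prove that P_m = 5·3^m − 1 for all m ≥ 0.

Base case: P_0 = 4, and 5·3^0 − 1 = 5 − 1 = 4.
Assume P_k = 5·3^k − 1 for some k ≥ 0.
Then P_{k+1} = 3P_k + 2 = 3·(5·3^k − 1) + 2 = 15·3^k − 3 + 2 = 5·3^{k+1} − 1.
So the formula holds for k+1, and by induction P_m = 5·3^m − 1 for all m ≥ 0.

P_m = 5·3^m − 1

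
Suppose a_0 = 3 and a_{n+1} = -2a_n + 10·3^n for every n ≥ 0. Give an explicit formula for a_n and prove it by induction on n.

Claim: a_n = (-2)^n + 2·3^n.

Base case: a_0 = 3, and (-2)^0 + 2·3^0 = 1 + 2 = 3.
Assume a_j = (-2)^j + 2·3^j for some j ≥ 0.
Then a_{j+1} = -2a_j + 10·3^j = -2·((-2)^j + 2·3^j) + 10·3^j = (-2)^{j+1} − 4·3^j + 10·3^j = (-2)^{j+1} + 6·3^j = (-2)^{j+1} + 2·3^{j+1}.
This completes the inductive step, so a_n = (-2)^n + 2·3^n for all n ≥ 0.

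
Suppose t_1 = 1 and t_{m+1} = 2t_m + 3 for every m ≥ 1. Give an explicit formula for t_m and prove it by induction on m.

Claim: t_m = 2^{m+1} − 3.

Base case: t_1 = 1, and 2^{1+1} − 3 = 4 − 3 = 1.
Assume t_j = 2^{j+1} − 3 for some j ≥ 1.
Then t_{j+1} = 2t_j + 3 = 2·(2^{j+1} − 3) + 3 = 2^{j+2} − 6 + 3 = 2^{j+2} − 3.
This completes the inductive step, so t_m = 2^{m+1} − 3 for all m ≥ 1.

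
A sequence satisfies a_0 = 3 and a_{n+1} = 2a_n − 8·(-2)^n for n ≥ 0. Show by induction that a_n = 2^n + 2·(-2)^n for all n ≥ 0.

Base case: a_0 = 3, and 2^0 + 2·(-2)^0 = 1 + 2 = 3.
Assume a_j = 2^j + 2·(-2)^j for some j ≥ 0.
Then a_{j+1} = 2a_j − 8·(-2)^j = 2·(2^j + 2·(-2)^j) − 8·(-2)^j = 2^{j+1} + 4·(-2)^j − 8·(-2)^j = 2^{j+1} − 4·(-2)^j = 2^{j+1} + 2·(-2)^{j+1}.
By induction, a_n = 2^n + 2·(-2)^n for all n ≥ 0.

a_n = 2^n + 2·(-2)^n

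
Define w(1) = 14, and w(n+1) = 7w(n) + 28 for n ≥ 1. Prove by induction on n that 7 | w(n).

Base case: w(1) = 14 = 7·2, so 7 | w(1).
Assume 7 | w(j), so w(j) = 7t for some integer t.
Then w(j+1) = 7w(j) + 28 = 7·(7t) + 28 = 7(7t + 4), so 7 | w(j+1).
By induction, 7 | w(n) for all n ≥ 1.

7 | w(n)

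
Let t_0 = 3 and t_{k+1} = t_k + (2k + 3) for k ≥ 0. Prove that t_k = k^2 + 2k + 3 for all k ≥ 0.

Base case: t_0 = 3, and 0^2 + 2·0 + 3 = 3.
Assume t_m = m^2 + 2m + 3.
Then t_{m+1} = t_m + (2m + 3) = (m^2 + 2m + 3) + (2m + 3) = m^2 + 4m + 6,
and (m+1)^2 + 2·(m+1) + 3 = m^2 + 4m + 6.
This completes the inductive step, so t_k = k^2 + 2k + 3 for all k ≥ 0.

t_k = k^2 + 2k + 3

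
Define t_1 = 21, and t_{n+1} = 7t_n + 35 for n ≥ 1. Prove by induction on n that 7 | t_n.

Base case: t_1 = 21 = 7·3, so 7 | t_1.
Assume 7 | t_m, so t_m = 7s for some integer s.
Then t_{m+1} = 7t_m + 35 = 7·(7s) + 35 = 7(7s + 5), so 7 | t_{m+1}.
Hence 7 | t_n for every n ≥ 1, by induction.

7 | t_n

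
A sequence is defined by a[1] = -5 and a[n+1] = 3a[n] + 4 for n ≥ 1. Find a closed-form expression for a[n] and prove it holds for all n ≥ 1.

Claim: a[n] = -3^n − 2.

Base case: a[1] = -5, and -3^1 − 2 = -3 − 2 = -5.
Assume a[k] = -3^k − 2 for some k ≥ 1.
Then a[k+1] = 3a[k] + 4 = 3·(-3^k − 2) + 4 = -3^{k+1} − 6 + 4 = -3^{k+1} − 2.
So the formula holds for k+1, and by induction a[n] = -3^n − 2 for all n ≥ 1.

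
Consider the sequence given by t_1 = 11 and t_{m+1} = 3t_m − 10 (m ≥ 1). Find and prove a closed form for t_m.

Claim: t_m = 2·3^m + 5.

Base case: t_1 = 11, and 2·3^1 + 5 = 6 + 5 = 11.
Assume t_k = 2·3^k + 5 for some k ≥ 1.
Then t_{k+1} = 3t_k − 10 = 3·(2·3^k + 5) − 10 = 6·3^k + 15 − 10 = 2·3^{k+1} + 5.
By induction, t_m = 2·3^m + 5 for all m ≥ 1.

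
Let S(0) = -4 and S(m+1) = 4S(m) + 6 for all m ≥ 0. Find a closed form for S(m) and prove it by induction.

Claim: S(m) = -2·4^m − 2.

Base case: S(0) = -4, and -2·4^0 − 2 = -2 − 2 = -4.
Assume S(r) = -2·4^r − 2 for some r ≥ 0.
Then S(r+1) = 4S(r) + 6 = 4·(-2·4^r − 2) + 6 = -8·4^r − 8 + 6 = -2·4^{r+1} − 2.
By induction, S(m) = -2·4^m − 2 for all m ≥ 0.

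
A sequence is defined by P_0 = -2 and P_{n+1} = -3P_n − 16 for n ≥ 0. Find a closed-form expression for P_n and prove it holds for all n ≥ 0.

Claim: P_n = 2·(-3)^n − 4.

Base case: P_0 = -2, and 2·(-3)^0 − 4 = 2 − 4 = -2.
Assume P_m = 2·(-3)^m − 4 for some m ≥ 0.
Then P_{m+1} = -3P_m − 16 = -3·(2·(-3)^m − 4) − 16 = -6·(-3)^m + 12 − 16 = 2·(-3)^{m+1} − 4.
Hence P_n = 2·(-3)^n − 4 for every n ≥ 0, by induction.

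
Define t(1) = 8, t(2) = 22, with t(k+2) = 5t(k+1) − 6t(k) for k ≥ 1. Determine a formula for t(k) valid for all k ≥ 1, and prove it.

Claim: t(k) = 2^k + 2·3^k.

Base cases: t(1) = 8 and 2^1 + 2·3^1 = 8; t(2) = 22 and 2^2 + 2·3^2 = 22.
Assume t(j) = 2^j + 2·3^j for all 1 ≤ j ≤ m, where m ≥ 2.
Then t(m+1) = 5t(m) − 6t(m−1) = 5·(2^m + 2·3^m) − 6·(2^{m−1} + 2·3^{m−1}) = (5·2 − 6)2^{m−1} + 2·(5·3 − 6)3^{m−1} = 4·2^{m−1} + 18·3^{m−1} = 2^{m+1} + 2·3^{m+1}.
So the formula holds for m+1, and by strong induction t(k) = 2^k + 2·3^k for all k ≥ 1.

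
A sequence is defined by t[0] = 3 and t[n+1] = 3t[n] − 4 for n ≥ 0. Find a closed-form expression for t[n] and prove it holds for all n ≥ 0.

Claim: t[n] = 3^n + 2.

Base case: t[0] = 3, and 3^0 + 2 = 1 + 2 = 3.
Assume t[r] = 3^r + 2 for some r ≥ 0.
Then t[r+1] = 3t[r] − 4 = 3·(3^r + 2) − 4 = 3^{r+1} + 6 − 4 = 3^{r+1} + 2.
Hence t[n] = 3^n + 2 for every n ≥ 0, by induction.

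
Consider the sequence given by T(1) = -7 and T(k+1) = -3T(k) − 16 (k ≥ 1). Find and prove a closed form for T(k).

Claim: T(k) = (-3)^k − 4.

Base case: T(1) = -7, and (-3)^1 − 4 = -3 − 4 = -7.
Assume T(r) = (-3)^r − 4 for some r ≥ 1.
Then T(r+1) = -3T(r) − 16 = -3·((-3)^r − 4) − 16 = -3·(-3)^r + 12 − 16 = (-3)^{r+1} − 4.
So the formula holds for r+1, and by induction T(k) = (-3)^k − 4 for all k ≥ 1.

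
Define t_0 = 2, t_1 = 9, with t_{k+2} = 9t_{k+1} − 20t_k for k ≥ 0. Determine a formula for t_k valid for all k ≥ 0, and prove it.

Claim: t_k = 5^k + 4^k.

Base cases: t_0 = 2 and 5^0 + 4^0 = 2; t_1 = 9 and 5^1 + 4^1 = 9.
Assume t_j = 5^j + 4^j for all 0 ≤ j ≤ r, where r ≥ 1.
Then t_{r+1} = 9t_r − 20t_{r−1} = 9·(5^r + 4^r) − 20·(5^{r−1} + 4^{r−1}) = (9·5 − 20)5^{r−1} + (9·4 − 20)4^{r−1} = 25·5^{r−1} + 16·4^{r−1} = 5^{r+1} + 4^{r+1}.
By strong induction, t_k = 5^k + 4^k for all k ≥ 0.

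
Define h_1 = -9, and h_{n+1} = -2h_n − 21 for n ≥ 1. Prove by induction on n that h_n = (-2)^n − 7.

Base case: h_1 = -9, and (-2)^1 − 7 = -2 − 7 = -9.
Assume h_r = (-2)^r − 7 for some r ≥ 1.
Then h_{r+1} = -2h_r − 21 = -2·((-2)^r − 7) − 21 = -2·(-2)^r + 14 − 21 = (-2)^{r+1} − 7.
So the formula holds for r+1, and by induction h_n = (-2)^n − 7 for all n ≥ 1.

h_n = (-2)^n − 7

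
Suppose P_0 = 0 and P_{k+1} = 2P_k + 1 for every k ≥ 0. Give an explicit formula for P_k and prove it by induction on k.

Claim: P_k = 2^k − 1.

Base case: P_0 = 0, and 2^0 − 1 = 1 − 1 = 0.
Assume P_r = 2^r − 1 for some r ≥ 0.
Then P_{r+1} = 2P_r + 1 = 2·(2^r − 1) + 1 = 2^{r+1} − 2 + 1 = 2^{r+1} − 1.
By induction, P_k = 2^k − 1 for all k ≥ 0.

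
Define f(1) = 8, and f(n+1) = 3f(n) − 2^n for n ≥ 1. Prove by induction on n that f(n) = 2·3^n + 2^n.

Base case: f(1) = 8, and 2·3^1 + 2^1 = 6 + 2 = 8.
Assume f(k) = 2·3^k + 2^k for some k ≥ 1.
Then f(k+1) = 3f(k) − 2^k = 3·(2·3^k + 2^k) − 2^k = 2·3^{k+1} + 3·2^k − 2^k = 2·3^{k+1} + 2·2^k = 2·3^{k+1} + 2^{k+1}.
Hence f(n) = 2·3^n + 2^n for every n ≥ 1, by induction.

f(n) = 2·3^n + 2^n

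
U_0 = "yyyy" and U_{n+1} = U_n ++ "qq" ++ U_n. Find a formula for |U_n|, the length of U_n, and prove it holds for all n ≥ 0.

Claim: |U_n| = 6·2^n − 2.

Base case: |U_0| = 4, and 6·2^0 − 2 = 4.
Assume |U_j| = 6·2^j − 2.
Then |U_{j+1}| = |U_j| + 2 + |U_j| = 2|U_j| + 2 = 2(6·2^j − 2) + 2 = 6·2^{j+1} − 4 + 2 = 6·2^{j+1} − 2.
By induction, |U_n| = 6·2^n − 2 for all n ≥ 0.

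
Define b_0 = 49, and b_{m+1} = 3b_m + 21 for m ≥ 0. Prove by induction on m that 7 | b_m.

Base case: b_0 = 49 = 7·7, so 7 | b_0.
Assume 7 | b_k, so b_k = 7t for some integer t.
Then b_{k+1} = 3b_k + 21 = 3·(7t) + 21 = 7(3t + 3), so 7 | b_{k+1}.
Hence 7 | b_m for every m ≥ 0, by induction.

7 | b_m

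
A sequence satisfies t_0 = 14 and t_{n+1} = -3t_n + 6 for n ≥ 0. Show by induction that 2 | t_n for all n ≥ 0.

Base case: t_0 = 14 = 2·7, so 2 | t_0.
Assume 2 | t_r, so t_r = 2s for some integer s.
Then t_{r+1} = -3t_r + 6 = -3·(2s) + 6 = 2(-3s + 3), so 2 | t_{r+1}.
So the property holds for r+1, and by induction 2 | t_n for all n ≥ 0.

2 | t_n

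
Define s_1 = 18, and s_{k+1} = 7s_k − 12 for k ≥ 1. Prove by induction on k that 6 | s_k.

Base case: s_1 = 18 = 6·3, so 6 | s_1.
Assume 6 | s_j, so s_j = 6t for some integer t.
Then s_{j+1} = 7s_j − 12 = 7·(6t) − 12 = 6(7t − 2), so 6 | s_{j+1}.
Hence 6 | s_k for every k ≥ 1, by induction.

6 | s_k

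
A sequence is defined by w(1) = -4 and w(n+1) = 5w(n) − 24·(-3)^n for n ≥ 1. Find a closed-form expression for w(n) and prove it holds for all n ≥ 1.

Claim: w(n) = 5^n + 3·(-3)^n.

Base case: w(1) = -4, and 5^1 + 3·(-3)^1 = 5 − 9 = -4.
Assume w(m) = 5^m + 3·(-3)^m for some m ≥ 1.
Then w(m+1) = 5w(m) − 24·(-3)^m = 5·(5^m + 3·(-3)^m) − 24·(-3)^m = 5^{m+1} + 15·(-3)^m − 24·(-3)^m = 5^{m+1} − 9·(-3)^m = 5^{m+1} + 3·(-3)^{m+1}.
Hence w(n) = 5^n + 3·(-3)^n for every n ≥ 1, by induction.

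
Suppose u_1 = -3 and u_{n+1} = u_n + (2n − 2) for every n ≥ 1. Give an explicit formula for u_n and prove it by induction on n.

Claim: u_n = n^2 − 3n − 1.

Base case: u_1 = -3, and 1^2 − 3·1 − 1 = -3.
Assume u_r = r^2 − 3r − 1.
Then u_{r+1} = u_r + (2r − 2) = (r^2 − 3r − 1) + (2r − 2) = r^2 − r − 3,
and (r+1)^2 − 3·(r+1) − 1 = r^2 − r − 3.
Hence u_n = n^2 − 3n − 1 for every n ≥ 1, by induction.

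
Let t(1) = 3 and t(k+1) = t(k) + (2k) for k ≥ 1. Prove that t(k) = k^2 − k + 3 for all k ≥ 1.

Base case: t(1) = 3, and 1^2 − 1 + 3 = 3.
Assume t(r) = r^2 − r + 3.
Then t(r+1) = t(r) + (2r) = (r^2 − r + 3) + (2r) = r^2 + r + 3,
and (r+1)^2 − (r+1) + 3 = r^2 + r + 3.
This completes the inductive step, so t(k) = k^2 − k + 3 for all k ≥ 1.

t(k) = k^2 − k + 3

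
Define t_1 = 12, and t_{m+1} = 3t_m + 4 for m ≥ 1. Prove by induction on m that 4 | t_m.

Base case: t_1 = 12 = 4·3, so 4 | t_1.
Assume 4 | t_k, so t_k = 4s for some integer s.
Then t_{k+1} = 3t_k + 4 = 3·(4s) + 4 = 4(3s + 1), so 4 | t_{k+1}.
Hence 4 | t_m for every m ≥ 1, by induction.

4 | t_m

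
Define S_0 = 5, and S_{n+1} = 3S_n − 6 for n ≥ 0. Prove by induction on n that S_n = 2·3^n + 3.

Base case: S_0 = 5, and 2·3^0 + 3 = 2 + 3 = 5.
Assume S_m = 2·3^m + 3 for some m ≥ 0.
Then S_{m+1} = 3S_m − 6 = 3·(2·3^m + 3) − 6 = 6·3^m + 9 − 6 = 2·3^{m+1} + 3.
So the formula holds for m+1, and by induction S_n = 2·3^n + 3 for all n ≥ 0.

S_n = 2·3^n + 3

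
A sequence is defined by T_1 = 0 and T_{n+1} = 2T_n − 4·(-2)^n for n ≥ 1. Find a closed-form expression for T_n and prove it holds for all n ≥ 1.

Claim: T_n = 2^n + (-2)^n.

Base case: T_1 = 0, and 2^1 + (-2)^1 = 2 − 2 = 0.
Assume T_r = 2^r + (-2)^r for some r ≥ 1.
Then T_{r+1} = 2T_r − 4·(-2)^r = 2·(2^r + (-2)^r) − 4·(-2)^r = 2^{r+1} + 2·(-2)^r − 4·(-2)^r = 2^{r+1} − 2·(-2)^r = 2^{r+1} + (-2)^{r+1}.
This completes the inductive step, so T_n = 2^n + (-2)^n for all n ≥ 1.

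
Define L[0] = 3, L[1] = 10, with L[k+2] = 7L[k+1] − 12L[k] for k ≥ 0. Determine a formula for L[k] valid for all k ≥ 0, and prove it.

Claim: L[k] = 4^k + 2·3^k.

Base cases: L[0] = 3 and 4^0 + 2·3^0 = 3; L[1] = 10 and 4^1 + 2·3^1 = 10.
Assume L[i] = 4^i + 2·3^i for all 0 ≤ i ≤ j, where j ≥ 1.
Then L[j+1] = 7L[j] − 12L[j−1] = 7·(4^j + 2·3^j) − 12·(4^{j−1} + 2·3^{j−1}) = (7·4 − 12)4^{j−1} + 2·(7·3 − 12)3^{j−1} = 16·4^{j−1} + 18·3^{j−1} = 4^{j+1} + 2·3^{j+1}.
This completes the inductive step, so L[k] = 4^k + 2·3^k for all k ≥ 0.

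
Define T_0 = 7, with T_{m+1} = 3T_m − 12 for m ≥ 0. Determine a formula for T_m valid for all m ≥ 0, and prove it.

Claim: T_m = 3^m + 6.

Base case: T_0 = 7, and 3^0 + 6 = 1 + 6 = 7.
Assume T_k = 3^k + 6 for some k ≥ 0.
Then T_{k+1} = 3T_k − 12 = 3·(3^k + 6) − 12 = 3^{k+1} + 18 − 12 = 3^{k+1} + 6.
So the formula holds for k+1, and by induction T_m = 3^m + 6 for all m ≥ 0.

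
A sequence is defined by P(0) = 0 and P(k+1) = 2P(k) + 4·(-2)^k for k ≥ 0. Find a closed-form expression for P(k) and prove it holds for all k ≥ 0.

Claim: P(k) = 2^k − (-2)^k.

Base case: P(0) = 0, and 2^0 − (-2)^0 = 1 − 1 = 0.
Assume P(m) = 2^m − (-2)^m for some m ≥ 0.
Then P(m+1) = 2P(m) + 4·(-2)^m = 2·(2^m − (-2)^m) + 4·(-2)^m = 2^{m+1} − 2·(-2)^m + 4·(-2)^m = 2^{m+1} + 2·(-2)^m = 2^{m+1} − (-2)^{m+1}.
This completes the inductive step, so P(k) = 2^k − (-2)^k for all k ≥ 0.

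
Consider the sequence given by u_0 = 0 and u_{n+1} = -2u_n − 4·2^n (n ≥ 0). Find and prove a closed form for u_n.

Claim: u_n = (-2)^n − 2^n.

Base case: u_0 = 0, and (-2)^0 − 2^0 = 1 − 1 = 0.
Assume u_r = (-2)^r − 2^r for some r ≥ 0.
Then u_{r+1} = -2u_r − 4·2^r = -2·((-2)^r − 2^r) − 4·2^r = (-2)^{r+1} + 2·2^r − 4·2^r = (-2)^{r+1} − 2·2^r = (-2)^{r+1} − 2^{r+1}.
Hence u_n = (-2)^n − 2^n for every n ≥ 0, by induction.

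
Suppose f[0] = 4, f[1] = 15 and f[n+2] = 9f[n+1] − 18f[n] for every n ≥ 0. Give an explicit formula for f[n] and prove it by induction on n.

Claim: f[n] = 3·3^n + 6^n.

Base cases: f[0] = 4 and 3·3^0 + 6^0 = 4; f[1] = 15 and 3·3^1 + 6^1 = 15.
Assume f[j] = 3·3^j + 6^j for all 0 ≤ j ≤ m, where m ≥ 1.
Then f[m+1] = 9f[m] − 18f[m−1] = 9·(3·3^m + 6^m) − 18·(3·3^{m−1} + 6^{m−1}) = 3·(9·3 − 18)3^{m−1} + (9·6 − 18)6^{m−1} = 27·3^{m−1} + 36·6^{m−1} = 3·3^{m+1} + 6^{m+1}.
Hence f[n] = 3·3^n + 6^n for every n ≥ 0, by strong induction.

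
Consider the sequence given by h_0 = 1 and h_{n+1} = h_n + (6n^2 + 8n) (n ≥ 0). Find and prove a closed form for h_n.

Claim: h_n = 2n^3 + n^2 − 3n + 1.

Base case: h_0 = 1, and 2·0^3 + 0^2 − 3·0 + 1 = 1.
Assume h_r = 2r^3 + r^2 − 3r + 1.
Then h_{r+1} = h_r + (6r^2 + 8r) = (2r^3 + r^2 − 3r + 1) + (6r^2 + 8r) = 2r^3 + 7r^2 + 5r + 1,
and 2·(r+1)^3 + (r+1)^2 − 3·(r+1) + 1 = 2r^3 + 7r^2 + 5r + 1.
This completes the inductive step, so h_n = 2n^3 + n^2 − 3n + 1 for all n ≥ 0.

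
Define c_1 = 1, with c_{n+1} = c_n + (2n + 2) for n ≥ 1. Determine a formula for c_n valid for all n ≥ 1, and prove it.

Claim: c_n = n^2 + n − 1.

Base case: c_1 = 1, and 1^2 + 1 − 1 = 1.
Assume c_r = r^2 + r − 1.
Then c_{r+1} = c_r + (2r + 2) = (r^2 + r − 1) + (2r + 2) = r^2 + 3r + 1,
and (r+1)^2 + (r+1) − 1 = r^2 + 3r + 1.
Hence c_n = n^2 + n − 1 for every n ≥ 1, by induction.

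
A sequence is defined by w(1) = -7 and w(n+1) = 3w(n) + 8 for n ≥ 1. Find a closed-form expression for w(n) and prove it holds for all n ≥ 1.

Claim: w(n) = -3^n − 4.

Base case: w(1) = -7, and -3^1 − 4 = -3 − 4 = -7.
Assume w(r) = -3^r − 4 for some r ≥ 1.
Then w(r+1) = 3w(r) + 8 = 3·(-3^r − 4) + 8 = -3^{r+1} − 12 + 8 = -3^{r+1} − 4.
So the formula holds for r+1, and by induction w(n) = -3^n − 4 for all n ≥ 1.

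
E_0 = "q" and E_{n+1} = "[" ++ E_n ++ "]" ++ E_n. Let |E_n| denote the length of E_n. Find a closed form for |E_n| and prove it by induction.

Claim: |E_n| = 3·2^n − 2.

Base case: |E_0| = 1, and 3·2^0 − 2 = 1.
Assume |E_k| = 3·2^k − 2.
Then |E_{k+1}| = 1 + |E_k| + 1 + |E_k| = 2|E_k| + 2 = 2(3·2^k − 2) + 2 = 3·2^{k+1} − 4 + 2 = 3·2^{k+1} − 2.
This completes the inductive step, so |E_n| = 3·2^n − 2 for all n ≥ 0.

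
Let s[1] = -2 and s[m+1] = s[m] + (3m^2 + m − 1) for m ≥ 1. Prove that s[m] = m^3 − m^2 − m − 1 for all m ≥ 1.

Base case: s[1] = -2, and 1^3 − 1^2 − 1 − 1 = -2.
Assume s[r] = r^3 − r^2 − r − 1.
Then s[r+1] = s[r] + (3r^2 + r − 1) = (r^3 − r^2 − r − 1) + (3r^2 + r − 1) = r^3 + 2r^2 − 2,
and (r+1)^3 − (r+1)^2 − (r+1) − 1 = r^3 + 2r^2 − 2.
This completes the inductive step, so s[m] = m^3 − m^2 − m − 1 for all m ≥ 1.

s[m] = m^3 − m^2 − m − 1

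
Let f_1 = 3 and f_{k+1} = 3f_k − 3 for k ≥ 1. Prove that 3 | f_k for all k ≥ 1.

Base case: f_1 = 3 = 3·1, so 3 | f_1.
Assume 3 | f_j, so f_j = 3t for some integer t.
Then f_{j+1} = 3f_j − 3 = 3·(3t) − 3 = 3(3t − 1), so 3 | f_{j+1}.
By induction, 3 | f_k for all k ≥ 1.

3 | f_k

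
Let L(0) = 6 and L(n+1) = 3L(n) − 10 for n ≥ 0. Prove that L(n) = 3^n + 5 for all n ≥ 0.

Base case: L(0) = 6, and 3^0 + 5 = 1 + 5 = 6.
Assume L(m) = 3^m + 5 for some m ≥ 0.
Then L(m+1) = 3L(m) − 10 = 3·(3^m + 5) − 10 = 3^{m+1} + 15 − 10 = 3^{m+1} + 5.
By induction, L(n) = 3^n + 5 for all n ≥ 0.

L(n) = 3^n + 5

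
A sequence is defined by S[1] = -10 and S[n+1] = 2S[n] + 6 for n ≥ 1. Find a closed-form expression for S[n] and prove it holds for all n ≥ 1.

Claim: S[n] = -2^{n+1} − 6.

Base case: S[1] = -10, and -2^{1+1} − 6 = -4 − 6 = -10.
Assume S[k] = -2^{k+1} − 6 for some k ≥ 1.
Then S[k+1] = 2S[k] + 6 = 2·(-2^{k+1} − 6) + 6 = -2^{k+2} − 12 + 6 = -2^{k+2} − 6.
Hence S[n] = -2^{n+1} − 6 for every n ≥ 1, by induction.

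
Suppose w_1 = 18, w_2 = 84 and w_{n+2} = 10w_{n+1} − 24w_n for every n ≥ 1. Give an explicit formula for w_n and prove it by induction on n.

Claim: w_n = 3·4^n + 6^n.

Base cases: w_1 = 18 and 3·4^1 + 6^1 = 18; w_2 = 84 and 3·4^2 + 6^2 = 84.
Assume w_j = 3·4^j + 6^j for all 1 ≤ j ≤ k, where k ≥ 2.
Then w_{k+1} = 10w_k − 24w_{k−1} = 10·(3·4^k + 6^k) − 24·(3·4^{k−1} + 6^{k−1}) = 3·(10·4 − 24)4^{k−1} + (10·6 − 24)6^{k−1} = 48·4^{k−1} + 36·6^{k−1} = 3·4^{k+1} + 6^{k+1}.
Hence w_n = 3·4^n + 6^n for every n ≥ 1, by strong induction.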